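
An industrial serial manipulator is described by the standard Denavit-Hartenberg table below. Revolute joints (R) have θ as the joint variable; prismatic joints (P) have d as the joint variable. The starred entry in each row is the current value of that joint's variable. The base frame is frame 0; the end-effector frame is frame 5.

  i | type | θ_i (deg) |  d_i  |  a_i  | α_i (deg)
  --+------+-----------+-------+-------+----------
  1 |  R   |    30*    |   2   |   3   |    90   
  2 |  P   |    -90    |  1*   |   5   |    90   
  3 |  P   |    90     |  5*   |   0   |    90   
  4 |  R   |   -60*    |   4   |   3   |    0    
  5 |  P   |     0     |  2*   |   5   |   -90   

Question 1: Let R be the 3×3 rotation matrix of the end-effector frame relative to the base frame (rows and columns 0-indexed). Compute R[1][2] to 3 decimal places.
-1.000

End-effector z-axis (col 2 of R) = (-0.0000,-1.0000,-0.0000)
R[1][2] = -1.0000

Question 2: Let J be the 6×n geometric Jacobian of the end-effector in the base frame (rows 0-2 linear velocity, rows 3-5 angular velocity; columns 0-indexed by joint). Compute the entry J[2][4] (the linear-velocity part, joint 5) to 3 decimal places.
-1.000

prismatic axis z_4 = (-0.0000,-0.0000,-1.0000)
J_v[:, 4] = z_4; J_ω[:, 4] = (0,0,0)
entry J[2][4] = -1.0000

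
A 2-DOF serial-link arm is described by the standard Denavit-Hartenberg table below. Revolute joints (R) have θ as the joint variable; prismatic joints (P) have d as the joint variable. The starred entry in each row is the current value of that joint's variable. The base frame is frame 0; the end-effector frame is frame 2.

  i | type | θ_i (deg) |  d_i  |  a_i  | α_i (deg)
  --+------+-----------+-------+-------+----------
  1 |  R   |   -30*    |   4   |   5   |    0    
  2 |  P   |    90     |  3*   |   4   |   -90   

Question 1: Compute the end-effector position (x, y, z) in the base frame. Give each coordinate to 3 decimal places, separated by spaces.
6.330 0.964 7.000

after link 1: o_1 = (4.3301, -2.5000, 4.0000)
after link 2: o_2 = (6.3301, 0.9641, 7.0000)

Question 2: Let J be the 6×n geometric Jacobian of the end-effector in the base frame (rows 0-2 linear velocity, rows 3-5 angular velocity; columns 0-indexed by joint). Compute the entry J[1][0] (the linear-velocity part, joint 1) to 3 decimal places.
axis z_0 = ẑ; lever o_n−o_0 = (6.3301,0.9641,7.0000)
cross product → J_v[:, 0] = (-0.9641,6.3301,0.0000)
J_ω[:, 0] = z_0
entry J[1][0] = 6.3301

6.330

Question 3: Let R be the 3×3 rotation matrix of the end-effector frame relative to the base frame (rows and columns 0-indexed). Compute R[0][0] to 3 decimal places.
0.500

End-effector x-axis (col 0 of R) = (0.5000,0.8660,0.0000)
R[0][0] = 0.5000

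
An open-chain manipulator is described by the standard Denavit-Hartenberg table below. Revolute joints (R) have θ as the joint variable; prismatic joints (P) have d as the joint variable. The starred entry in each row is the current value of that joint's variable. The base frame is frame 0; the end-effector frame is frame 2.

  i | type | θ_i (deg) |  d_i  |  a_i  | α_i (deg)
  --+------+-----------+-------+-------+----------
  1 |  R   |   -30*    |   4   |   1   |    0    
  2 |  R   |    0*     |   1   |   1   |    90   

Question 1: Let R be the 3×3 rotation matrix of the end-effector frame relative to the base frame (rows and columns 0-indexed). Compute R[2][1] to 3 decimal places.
1.000

End-effector y-axis (col 1 of R) = (0.0000,0.0000,1.0000)
R[2][1] = 1.0000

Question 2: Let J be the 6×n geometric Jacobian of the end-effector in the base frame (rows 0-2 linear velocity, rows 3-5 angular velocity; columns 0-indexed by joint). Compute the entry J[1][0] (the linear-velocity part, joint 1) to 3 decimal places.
axis z_0 = ẑ; lever o_n−o_0 = (1.7321,-1.0000,5.0000)
cross product → J_v[:, 0] = (1.0000,1.7321,-0.0000)
J_ω[:, 0] = z_0
entry J[1][0] = 1.7321

1.732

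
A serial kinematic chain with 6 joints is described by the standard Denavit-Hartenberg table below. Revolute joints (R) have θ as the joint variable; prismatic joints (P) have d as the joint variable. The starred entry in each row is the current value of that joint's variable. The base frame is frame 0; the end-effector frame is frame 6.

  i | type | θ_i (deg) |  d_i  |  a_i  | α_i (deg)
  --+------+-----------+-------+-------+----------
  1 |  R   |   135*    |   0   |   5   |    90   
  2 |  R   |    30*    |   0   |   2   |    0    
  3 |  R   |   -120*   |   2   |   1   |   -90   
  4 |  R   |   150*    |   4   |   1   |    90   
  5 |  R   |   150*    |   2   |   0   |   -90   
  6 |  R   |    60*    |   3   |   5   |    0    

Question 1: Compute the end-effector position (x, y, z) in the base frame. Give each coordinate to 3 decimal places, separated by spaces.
after link 1: o_1 = (-3.5355, 3.5355, 0.0000)
after link 2: o_2 = (-4.7603, 4.7603, 1.0000)
after link 3: o_3 = (-3.3461, 6.1745, 0.0000)
after link 4: o_4 = (-6.5280, 8.6494, 0.8660)
after link 5: o_5 = (-7.7528, 7.4246, -0.1340)
after link 6: o_6 = (-2.8521, 10.4188, -1.1429)

-2.852 10.419 -1.143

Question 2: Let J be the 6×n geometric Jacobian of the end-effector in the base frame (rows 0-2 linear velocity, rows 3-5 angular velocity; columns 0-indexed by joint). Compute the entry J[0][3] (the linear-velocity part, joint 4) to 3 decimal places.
axis z_3 = (-0.7071,0.7071,0.0000); lever o_n−o_3 = (0.4940,4.2443,-1.1429)
cross product → J_v[:, 3] = (-0.8082,-0.8082,-3.3505)
J_ω[:, 3] = z_3
entry J[0][3] = -0.8082

-0.808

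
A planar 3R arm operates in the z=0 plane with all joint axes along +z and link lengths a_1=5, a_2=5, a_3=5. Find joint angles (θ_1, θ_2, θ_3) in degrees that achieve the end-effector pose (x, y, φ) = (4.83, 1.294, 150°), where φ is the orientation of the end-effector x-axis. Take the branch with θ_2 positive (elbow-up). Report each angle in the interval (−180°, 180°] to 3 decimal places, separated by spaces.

wrist centre = target − a_3·(cos φ, sin φ) = (9.1601, -1.2060)
cos θ_2 = (85.3624−5²−5²)/(2·5·5) = 0.7072; θ_2 = 44.9886° (elbow-up)
β = atan2(-1.2060,9.1601) = -7.5003°; ψ = atan2(3.5348,8.5362) = 22.4943°
θ_1 = β − ψ = -29.9946°
θ_3 = φ − θ_1 − θ_2 = 135.0060° (wrapped to (-180°,180°])

-29.995 44.989 135.006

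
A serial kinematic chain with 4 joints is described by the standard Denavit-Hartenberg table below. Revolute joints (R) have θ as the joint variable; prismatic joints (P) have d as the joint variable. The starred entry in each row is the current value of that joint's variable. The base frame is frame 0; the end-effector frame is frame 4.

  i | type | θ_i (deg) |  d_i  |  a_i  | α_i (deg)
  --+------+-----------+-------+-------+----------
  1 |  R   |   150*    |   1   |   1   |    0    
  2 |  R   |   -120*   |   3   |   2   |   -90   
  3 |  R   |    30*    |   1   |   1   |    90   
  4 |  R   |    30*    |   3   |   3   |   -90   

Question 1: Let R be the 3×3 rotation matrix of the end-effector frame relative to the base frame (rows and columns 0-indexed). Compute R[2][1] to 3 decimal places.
End-effector y-axis (col 1 of R) = (-0.4330,-0.2500,-0.8660)
R[2][1] = -0.8660

-0.866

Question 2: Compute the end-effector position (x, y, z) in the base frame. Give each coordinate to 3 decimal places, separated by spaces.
3.614 5.973 4.799

after link 1: o_1 = (-0.8660, 0.5000, 1.0000)
after link 2: o_2 = (0.8660, 1.5000, 4.0000)
after link 3: o_3 = (1.1160, 2.7990, 3.5000)
after link 4: o_4 = (3.6136, 5.9731, 4.7990)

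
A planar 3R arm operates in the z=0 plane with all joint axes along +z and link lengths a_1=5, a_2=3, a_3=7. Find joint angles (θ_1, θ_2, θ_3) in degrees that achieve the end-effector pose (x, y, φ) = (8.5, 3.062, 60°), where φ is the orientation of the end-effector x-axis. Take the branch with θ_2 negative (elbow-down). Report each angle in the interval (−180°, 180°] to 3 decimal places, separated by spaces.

wrist centre = target − a_3·(cos φ, sin φ) = (5.0000, -3.0002)
cos θ_2 = (34.0011−5²−3²)/(2·5·3) = 0.0000; θ_2 = -89.9980° (elbow-down)
β = atan2(-3.0002,5.0000) = -30.9653°; ψ = atan2(-3.0000,5.0001) = -30.9632°
θ_1 = β − ψ = -0.0020°
θ_3 = φ − θ_1 − θ_2 = 150.0000° (wrapped to (-180°,180°])

-0.002 -89.998 150.000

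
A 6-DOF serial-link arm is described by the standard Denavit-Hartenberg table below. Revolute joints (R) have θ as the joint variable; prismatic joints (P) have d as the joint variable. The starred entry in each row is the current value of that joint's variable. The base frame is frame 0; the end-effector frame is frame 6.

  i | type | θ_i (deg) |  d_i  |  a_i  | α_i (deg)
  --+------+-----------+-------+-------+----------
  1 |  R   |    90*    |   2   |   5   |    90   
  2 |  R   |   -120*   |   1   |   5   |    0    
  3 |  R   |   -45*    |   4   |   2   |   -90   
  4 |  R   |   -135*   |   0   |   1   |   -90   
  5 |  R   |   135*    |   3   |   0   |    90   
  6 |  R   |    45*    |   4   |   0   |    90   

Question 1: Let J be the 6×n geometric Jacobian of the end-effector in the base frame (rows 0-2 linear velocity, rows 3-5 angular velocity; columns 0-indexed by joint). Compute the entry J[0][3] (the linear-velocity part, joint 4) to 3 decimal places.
axis z_3 = (0.0000,0.2588,-0.9659); lever o_n−o_3 = (4.8284,-0.1662,2.8837)
cross product → J_v[:, 3] = (0.5858,-4.6639,-1.2497)
J_ω[:, 3] = z_3
entry J[0][3] = 0.5858

0.586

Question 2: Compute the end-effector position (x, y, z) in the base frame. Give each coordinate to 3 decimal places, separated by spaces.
9.828 0.402 0.036

after link 1: o_1 = (0.0000, 5.0000, 2.0000)
after link 2: o_2 = (1.0000, 2.5000, -2.3301)
after link 3: o_3 = (5.0000, 0.5681, -2.8478)
after link 4: o_4 = (5.7071, 1.2512, -2.6648)
after link 5: o_5 = (7.8284, -0.7979, -3.2138)
after link 6: o_6 = (9.8284, 0.4019, 0.0359)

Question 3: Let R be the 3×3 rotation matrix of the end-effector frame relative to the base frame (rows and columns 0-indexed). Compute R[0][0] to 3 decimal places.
End-effector x-axis (col 0 of R) = (0.1464,-0.9539,0.2620)
R[0][0] = 0.1464

0.146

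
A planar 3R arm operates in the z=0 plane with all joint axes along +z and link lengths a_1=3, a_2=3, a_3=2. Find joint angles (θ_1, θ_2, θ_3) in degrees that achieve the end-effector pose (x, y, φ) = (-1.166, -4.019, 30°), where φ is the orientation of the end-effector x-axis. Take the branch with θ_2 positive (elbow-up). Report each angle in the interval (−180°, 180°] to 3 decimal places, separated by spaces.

wrist centre = target − a_3·(cos φ, sin φ) = (-2.8981, -5.0190)
cos θ_2 = (33.5891−3²−3²)/(2·3·3) = 0.8661; θ_2 = 29.9962° (elbow-up)
β = atan2(-5.0190,-2.8981) = -120.0028°; ψ = atan2(1.4998,5.5982) = 14.9981°
θ_1 = β − ψ = -135.0009°
θ_3 = φ − θ_1 − θ_2 = 135.0047° (wrapped to (-180°,180°])

-135.001 29.996 135.005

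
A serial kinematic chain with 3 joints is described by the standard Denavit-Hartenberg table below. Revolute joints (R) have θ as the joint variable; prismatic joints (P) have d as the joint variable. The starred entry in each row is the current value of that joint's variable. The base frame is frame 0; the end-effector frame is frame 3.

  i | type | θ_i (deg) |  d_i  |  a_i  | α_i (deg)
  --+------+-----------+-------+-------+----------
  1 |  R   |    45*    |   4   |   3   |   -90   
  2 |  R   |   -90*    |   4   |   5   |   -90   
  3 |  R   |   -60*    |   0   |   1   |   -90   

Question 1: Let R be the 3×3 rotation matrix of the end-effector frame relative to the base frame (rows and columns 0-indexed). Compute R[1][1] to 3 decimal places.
End-effector y-axis (col 1 of R) = (-0.7071,-0.7071,0.0000)
R[1][1] = -0.7071

-0.707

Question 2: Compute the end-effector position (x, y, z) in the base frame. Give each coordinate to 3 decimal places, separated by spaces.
after link 1: o_1 = (2.1213, 2.1213, 4.0000)
after link 2: o_2 = (-0.7071, 4.9497, 9.0000)
after link 3: o_3 = (-1.3195, 5.5621, 9.5000)

-1.319 5.562 9.500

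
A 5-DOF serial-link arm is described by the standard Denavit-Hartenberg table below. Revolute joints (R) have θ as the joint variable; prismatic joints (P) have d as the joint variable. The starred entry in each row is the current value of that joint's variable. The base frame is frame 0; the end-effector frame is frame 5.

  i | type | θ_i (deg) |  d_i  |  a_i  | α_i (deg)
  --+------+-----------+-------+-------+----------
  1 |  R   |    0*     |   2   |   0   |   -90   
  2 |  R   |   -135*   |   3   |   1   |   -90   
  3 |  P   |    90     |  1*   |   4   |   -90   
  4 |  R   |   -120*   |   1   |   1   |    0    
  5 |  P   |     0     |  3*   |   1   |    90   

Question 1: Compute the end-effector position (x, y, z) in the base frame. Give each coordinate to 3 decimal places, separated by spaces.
4.053 -0.000 1.811

after link 1: o_1 = (0.0000, 0.0000, 2.0000)
after link 2: o_2 = (-0.7071, 3.0000, 2.7071)
after link 3: o_3 = (0.0000, -1.0000, 3.4142)
after link 4: o_4 = (1.3195, -0.5000, 3.3195)
after link 5: o_5 = (4.0532, -0.0000, 1.8105)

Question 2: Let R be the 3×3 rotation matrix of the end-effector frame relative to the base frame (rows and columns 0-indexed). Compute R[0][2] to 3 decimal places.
-0.354

End-effector z-axis (col 2 of R) = (-0.3536,0.8660,-0.3536)
R[0][2] = -0.3536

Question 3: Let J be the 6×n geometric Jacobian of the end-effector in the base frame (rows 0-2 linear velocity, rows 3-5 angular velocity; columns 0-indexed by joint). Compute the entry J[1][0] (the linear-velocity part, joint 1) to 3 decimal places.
4.053

axis z_0 = ẑ; lever o_n−o_0 = (4.0532,-0.0000,1.8105)
cross product → J_v[:, 0] = (0.0000,4.0532,-0.0000)
J_ω[:, 0] = z_0
entry J[1][0] = 4.0532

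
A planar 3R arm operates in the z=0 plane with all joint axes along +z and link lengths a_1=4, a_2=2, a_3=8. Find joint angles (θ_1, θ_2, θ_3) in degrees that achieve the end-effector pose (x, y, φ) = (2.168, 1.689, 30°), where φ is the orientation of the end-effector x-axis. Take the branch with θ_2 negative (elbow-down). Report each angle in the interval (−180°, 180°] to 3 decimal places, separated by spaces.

wrist centre = target − a_3·(cos φ, sin φ) = (-4.7602, -2.3110)
cos θ_2 = (28.0003−4²−2²)/(2·4·2) = 0.5000; θ_2 = -59.9989° (elbow-down)
β = atan2(-2.3110,-4.7602) = -154.1042°; ψ = atan2(-1.7320,5.0000) = -19.1063°
θ_1 = β − ψ = -134.9979°
θ_3 = φ − θ_1 − θ_2 = -135.0032° (wrapped to (-180°,180°])

-134.998 -59.999 -135.003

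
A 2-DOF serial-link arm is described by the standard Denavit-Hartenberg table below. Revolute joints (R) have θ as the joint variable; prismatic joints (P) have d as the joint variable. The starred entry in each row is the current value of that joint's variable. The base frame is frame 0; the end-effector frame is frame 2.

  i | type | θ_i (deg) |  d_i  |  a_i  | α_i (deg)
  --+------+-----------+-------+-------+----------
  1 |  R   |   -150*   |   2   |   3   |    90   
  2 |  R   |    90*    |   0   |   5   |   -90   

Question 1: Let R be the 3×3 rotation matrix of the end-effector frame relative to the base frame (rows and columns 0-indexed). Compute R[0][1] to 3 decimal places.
End-effector y-axis (col 1 of R) = (0.5000,-0.8660,-0.0000)
R[0][1] = 0.5000

0.500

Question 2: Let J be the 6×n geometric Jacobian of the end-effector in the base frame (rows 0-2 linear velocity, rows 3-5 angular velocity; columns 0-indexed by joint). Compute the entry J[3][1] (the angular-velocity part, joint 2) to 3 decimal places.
-0.500

axis z_1 = (-0.5000,0.8660,0.0000); lever o_n−o_1 = (0.0000,-0.0000,5.0000)
cross product → J_v[:, 1] = (4.3301,2.5000,0.0000)
J_ω[:, 1] = z_1
entry J[3][1] = -0.5000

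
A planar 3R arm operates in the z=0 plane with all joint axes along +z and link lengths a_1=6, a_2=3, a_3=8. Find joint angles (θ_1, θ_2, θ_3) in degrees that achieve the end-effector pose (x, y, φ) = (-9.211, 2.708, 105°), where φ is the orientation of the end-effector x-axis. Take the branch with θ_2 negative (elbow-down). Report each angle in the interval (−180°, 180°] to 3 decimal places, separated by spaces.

-135.002 -29.989 -90.009

wrist centre = target − a_3·(cos φ, sin φ) = (-7.1404, -5.0194)
cos θ_2 = (76.1804−6²−3²)/(2·6·3) = 0.8661; θ_2 = -29.9888° (elbow-down)
β = atan2(-5.0194,-7.1404) = -144.8945°; ψ = atan2(-1.4995,8.5984) = -9.8925°
θ_1 = β − ψ = -135.0021°
θ_3 = φ − θ_1 − θ_2 = -90.0091° (wrapped to (-180°,180°])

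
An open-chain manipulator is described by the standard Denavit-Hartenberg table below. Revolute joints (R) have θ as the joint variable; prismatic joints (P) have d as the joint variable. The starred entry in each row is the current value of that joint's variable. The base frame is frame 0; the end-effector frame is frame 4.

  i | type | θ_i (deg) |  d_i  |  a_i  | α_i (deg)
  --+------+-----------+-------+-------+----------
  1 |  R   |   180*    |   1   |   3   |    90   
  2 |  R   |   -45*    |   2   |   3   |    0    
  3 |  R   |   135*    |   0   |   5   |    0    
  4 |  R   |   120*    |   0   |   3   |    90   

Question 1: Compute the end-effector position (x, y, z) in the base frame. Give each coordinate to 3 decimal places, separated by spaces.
after link 1: o_1 = (-3.0000, 0.0000, 1.0000)
after link 2: o_2 = (-5.1213, 2.0000, -1.1213)
after link 3: o_3 = (-5.1213, 2.0000, 3.8787)
after link 4: o_4 = (-2.5232, 2.0000, 2.3787)

-2.523 2.000 2.379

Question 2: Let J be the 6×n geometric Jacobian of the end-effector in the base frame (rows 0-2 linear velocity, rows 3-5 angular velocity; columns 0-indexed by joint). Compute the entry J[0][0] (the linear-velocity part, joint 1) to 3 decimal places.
-2.000

axis z_0 = ẑ; lever o_n−o_0 = (-2.5232,2.0000,2.3787)
cross product → J_v[:, 0] = (-2.0000,-2.5232,0.0000)
J_ω[:, 0] = z_0
entry J[0][0] = -2.0000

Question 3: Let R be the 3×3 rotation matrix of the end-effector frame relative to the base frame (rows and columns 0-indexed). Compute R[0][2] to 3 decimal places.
0.500

End-effector z-axis (col 2 of R) = (0.5000,-0.0000,0.8660)
R[0][2] = 0.5000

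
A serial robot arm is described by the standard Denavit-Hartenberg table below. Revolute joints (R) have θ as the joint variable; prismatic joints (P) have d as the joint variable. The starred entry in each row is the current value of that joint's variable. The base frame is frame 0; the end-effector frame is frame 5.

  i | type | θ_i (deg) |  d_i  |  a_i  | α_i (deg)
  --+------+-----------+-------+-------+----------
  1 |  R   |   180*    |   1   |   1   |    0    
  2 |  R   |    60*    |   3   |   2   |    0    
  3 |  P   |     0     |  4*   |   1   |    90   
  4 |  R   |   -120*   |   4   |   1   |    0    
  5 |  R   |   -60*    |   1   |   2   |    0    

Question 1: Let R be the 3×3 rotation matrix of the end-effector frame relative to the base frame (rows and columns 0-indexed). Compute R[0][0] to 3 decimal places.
0.500

End-effector x-axis (col 0 of R) = (0.5000,0.8660,-0.0000)
R[0][0] = 0.5000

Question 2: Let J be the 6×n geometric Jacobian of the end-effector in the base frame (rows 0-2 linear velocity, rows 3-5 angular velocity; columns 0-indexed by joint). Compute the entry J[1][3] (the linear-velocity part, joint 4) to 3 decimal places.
axis z_3 = (-0.8660,0.5000,0.0000); lever o_n−o_3 = (-3.0801,4.6651,-0.8660)
cross product → J_v[:, 3] = (-0.4330,-0.7500,-2.5000)
J_ω[:, 3] = z_3
entry J[1][3] = -0.7500

-0.750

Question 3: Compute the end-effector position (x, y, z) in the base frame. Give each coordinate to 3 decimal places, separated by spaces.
-5.580 2.067 7.134

after link 1: o_1 = (-1.0000, 0.0000, 1.0000)
after link 2: o_2 = (-2.0000, -1.7321, 4.0000)
after link 3: o_3 = (-2.5000, -2.5981, 8.0000)
after link 4: o_4 = (-5.7141, -0.1651, 7.1340)
after link 5: o_5 = (-5.5801, 2.0670, 7.1340)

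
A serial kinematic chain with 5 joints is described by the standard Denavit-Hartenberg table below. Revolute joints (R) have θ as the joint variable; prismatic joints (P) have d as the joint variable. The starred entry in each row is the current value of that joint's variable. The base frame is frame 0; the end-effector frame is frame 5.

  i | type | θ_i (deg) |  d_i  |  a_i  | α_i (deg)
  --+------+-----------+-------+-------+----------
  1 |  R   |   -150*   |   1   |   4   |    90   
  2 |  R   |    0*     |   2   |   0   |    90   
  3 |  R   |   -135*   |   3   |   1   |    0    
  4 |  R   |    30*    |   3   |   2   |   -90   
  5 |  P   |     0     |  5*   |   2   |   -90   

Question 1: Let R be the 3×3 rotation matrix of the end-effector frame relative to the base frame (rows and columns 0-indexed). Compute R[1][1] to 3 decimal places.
0.707

End-effector y-axis (col 1 of R) = (0.7071,0.7071,0.0000)
R[1][1] = 0.7071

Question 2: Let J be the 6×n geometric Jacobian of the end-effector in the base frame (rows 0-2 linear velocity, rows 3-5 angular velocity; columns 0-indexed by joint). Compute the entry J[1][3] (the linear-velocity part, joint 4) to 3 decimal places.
0.707

axis z_3 = (-0.0000,0.0000,-1.0000); lever o_n−o_3 = (-0.7071,-6.3640,-3.0000)
cross product → J_v[:, 3] = (-6.3640,0.7071,0.0000)
J_ω[:, 3] = z_3
entry J[1][3] = 0.7071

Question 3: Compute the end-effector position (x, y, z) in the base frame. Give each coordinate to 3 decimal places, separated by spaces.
-4.205 -6.891 -5.000

after link 1: o_1 = (-3.4641, -2.0000, 1.0000)
after link 2: o_2 = (-4.4641, -0.2679, 1.0000)
after link 3: o_3 = (-3.4982, -0.5268, -2.0000)
after link 4: o_4 = (-2.0840, -1.9410, -5.0000)
after link 5: o_5 = (-4.2053, -6.8907, -5.0000)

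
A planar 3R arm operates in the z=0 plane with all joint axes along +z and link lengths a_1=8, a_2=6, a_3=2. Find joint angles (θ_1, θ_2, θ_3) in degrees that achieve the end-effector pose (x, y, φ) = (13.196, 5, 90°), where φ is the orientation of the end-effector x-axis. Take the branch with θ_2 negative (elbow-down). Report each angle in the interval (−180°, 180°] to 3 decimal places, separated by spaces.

wrist centre = target − a_3·(cos φ, sin φ) = (13.1960, 3.0000)
cos θ_2 = (183.1344−8²−6²)/(2·8·6) = 0.8660; θ_2 = -30.0048° (elbow-down)
β = atan2(3.0000,13.1960) = 12.8080°; ψ = atan2(-3.0004,13.1959) = -12.8099°
θ_1 = β − ψ = 25.6179°
θ_3 = φ − θ_1 − θ_2 = 94.3869° (wrapped to (-180°,180°])

25.618 -30.005 94.387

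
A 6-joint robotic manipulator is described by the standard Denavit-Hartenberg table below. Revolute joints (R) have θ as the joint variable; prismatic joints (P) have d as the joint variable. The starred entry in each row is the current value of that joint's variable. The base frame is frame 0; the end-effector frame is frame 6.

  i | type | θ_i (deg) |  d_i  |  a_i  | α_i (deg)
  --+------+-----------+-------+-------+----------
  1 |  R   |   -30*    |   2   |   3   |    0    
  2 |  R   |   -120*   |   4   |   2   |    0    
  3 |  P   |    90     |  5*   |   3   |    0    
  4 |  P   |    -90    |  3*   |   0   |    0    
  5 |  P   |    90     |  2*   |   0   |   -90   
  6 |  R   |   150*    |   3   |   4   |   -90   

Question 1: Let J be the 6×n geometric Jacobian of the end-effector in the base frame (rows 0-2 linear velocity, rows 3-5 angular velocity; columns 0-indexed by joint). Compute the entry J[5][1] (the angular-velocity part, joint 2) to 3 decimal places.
axis z_1 = (0.0000,0.0000,1.0000); lever o_n−o_1 = (0.6340,0.9019,12.0000)
cross product → J_v[:, 1] = (-0.9019,0.6340,0.0000)
J_ω[:, 1] = z_1
entry J[5][1] = 1.0000

1.000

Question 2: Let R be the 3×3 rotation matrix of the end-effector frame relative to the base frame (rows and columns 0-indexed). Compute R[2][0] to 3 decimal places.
End-effector x-axis (col 0 of R) = (-0.4330,0.7500,-0.5000)
R[2][0] = -0.5000

-0.500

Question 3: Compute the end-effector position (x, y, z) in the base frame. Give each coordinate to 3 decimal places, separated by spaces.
3.232 -0.598 14.000

after link 1: o_1 = (2.5981, -1.5000, 2.0000)
after link 2: o_2 = (0.8660, -2.5000, 6.0000)
after link 3: o_3 = (2.3660, -5.0981, 11.0000)
after link 4: o_4 = (2.3660, -5.0981, 14.0000)
after link 5: o_5 = (2.3660, -5.0981, 16.0000)
after link 6: o_6 = (3.2321, -0.5981, 14.0000)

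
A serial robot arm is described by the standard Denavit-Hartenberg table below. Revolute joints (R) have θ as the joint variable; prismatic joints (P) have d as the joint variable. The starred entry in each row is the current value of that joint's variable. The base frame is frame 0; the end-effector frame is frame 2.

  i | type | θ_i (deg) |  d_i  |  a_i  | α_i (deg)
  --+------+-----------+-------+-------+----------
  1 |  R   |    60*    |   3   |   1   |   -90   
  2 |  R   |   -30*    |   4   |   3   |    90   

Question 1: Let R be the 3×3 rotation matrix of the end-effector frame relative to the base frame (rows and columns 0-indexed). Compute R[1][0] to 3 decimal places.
0.750

End-effector x-axis (col 0 of R) = (0.4330,0.7500,0.5000)
R[1][0] = 0.7500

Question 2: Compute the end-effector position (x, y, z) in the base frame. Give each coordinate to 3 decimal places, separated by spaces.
-1.665 5.116 4.500

after link 1: o_1 = (0.5000, 0.8660, 3.0000)
after link 2: o_2 = (-1.6651, 5.1160, 4.5000)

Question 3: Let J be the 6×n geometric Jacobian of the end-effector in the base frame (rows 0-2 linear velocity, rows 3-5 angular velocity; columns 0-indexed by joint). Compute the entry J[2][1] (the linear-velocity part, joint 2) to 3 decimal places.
-2.598

axis z_1 = (-0.8660,0.5000,0.0000); lever o_n−o_1 = (-2.1651,4.2500,1.5000)
cross product → J_v[:, 1] = (0.7500,1.2990,-2.5981)
J_ω[:, 1] = z_1
entry J[2][1] = -2.5981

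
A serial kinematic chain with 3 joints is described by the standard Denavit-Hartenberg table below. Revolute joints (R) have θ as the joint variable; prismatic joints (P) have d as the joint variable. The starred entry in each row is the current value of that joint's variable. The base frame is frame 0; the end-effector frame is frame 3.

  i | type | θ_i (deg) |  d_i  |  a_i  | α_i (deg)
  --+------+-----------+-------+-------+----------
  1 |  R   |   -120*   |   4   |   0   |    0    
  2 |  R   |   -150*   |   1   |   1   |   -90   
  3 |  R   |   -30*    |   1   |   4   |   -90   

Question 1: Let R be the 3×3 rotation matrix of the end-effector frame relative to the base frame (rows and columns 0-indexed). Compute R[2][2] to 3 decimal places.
-0.866

End-effector z-axis (col 2 of R) = (-0.0000,0.5000,-0.8660)
R[2][2] = -0.8660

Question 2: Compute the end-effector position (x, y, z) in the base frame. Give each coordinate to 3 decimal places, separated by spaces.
-1.000 4.464 7.000

after link 1: o_1 = (0.0000, 0.0000, 4.0000)
after link 2: o_2 = (-0.0000, 1.0000, 5.0000)
after link 3: o_3 = (-1.0000, 4.4641, 7.0000)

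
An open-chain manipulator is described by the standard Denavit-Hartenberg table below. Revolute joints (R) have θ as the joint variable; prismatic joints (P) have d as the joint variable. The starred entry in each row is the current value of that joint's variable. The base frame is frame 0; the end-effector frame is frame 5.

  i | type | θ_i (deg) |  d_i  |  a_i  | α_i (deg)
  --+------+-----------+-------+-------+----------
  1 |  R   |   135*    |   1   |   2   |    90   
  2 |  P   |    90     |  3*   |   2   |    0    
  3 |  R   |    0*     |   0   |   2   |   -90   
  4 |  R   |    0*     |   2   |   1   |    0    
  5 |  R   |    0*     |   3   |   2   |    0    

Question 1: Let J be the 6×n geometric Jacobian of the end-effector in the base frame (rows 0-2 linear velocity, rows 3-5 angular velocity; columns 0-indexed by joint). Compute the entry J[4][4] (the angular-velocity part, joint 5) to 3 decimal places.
axis z_4 = (0.7071,-0.7071,0.0000); lever o_n−o_4 = (2.1213,-2.1213,2.0000)
cross product → J_v[:, 4] = (-1.4142,-1.4142,0.0000)
J_ω[:, 4] = z_4
entry J[4][4] = -0.7071

-0.707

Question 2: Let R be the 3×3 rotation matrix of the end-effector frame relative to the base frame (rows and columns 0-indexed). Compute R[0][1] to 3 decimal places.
-0.707

End-effector y-axis (col 1 of R) = (-0.7071,-0.7071,-0.0000)
R[0][1] = -0.7071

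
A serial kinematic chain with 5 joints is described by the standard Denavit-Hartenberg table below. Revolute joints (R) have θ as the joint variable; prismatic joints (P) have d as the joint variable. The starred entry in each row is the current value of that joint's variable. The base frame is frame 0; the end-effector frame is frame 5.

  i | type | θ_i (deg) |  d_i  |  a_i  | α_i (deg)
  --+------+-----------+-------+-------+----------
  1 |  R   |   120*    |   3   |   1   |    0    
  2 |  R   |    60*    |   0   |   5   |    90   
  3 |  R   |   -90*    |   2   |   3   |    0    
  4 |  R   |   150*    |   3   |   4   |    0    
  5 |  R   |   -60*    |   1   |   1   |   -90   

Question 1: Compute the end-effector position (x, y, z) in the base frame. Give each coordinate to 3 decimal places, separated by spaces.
-8.500 6.866 3.464

after link 1: o_1 = (-0.5000, 0.8660, 3.0000)
after link 2: o_2 = (-5.5000, 0.8660, 3.0000)
after link 3: o_3 = (-5.5000, 2.8660, 0.0000)
after link 4: o_4 = (-7.5000, 5.8660, 3.4641)
after link 5: o_5 = (-8.5000, 6.8660, 3.4641)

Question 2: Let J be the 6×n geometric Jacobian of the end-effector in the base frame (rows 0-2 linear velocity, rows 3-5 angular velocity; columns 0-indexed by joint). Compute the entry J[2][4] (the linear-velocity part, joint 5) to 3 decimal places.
axis z_4 = (0.0000,1.0000,0.0000); lever o_n−o_4 = (-1.0000,1.0000,0.0000)
cross product → J_v[:, 4] = (0.0000,-0.0000,1.0000)
J_ω[:, 4] = z_4
entry J[2][4] = 1.0000

1.000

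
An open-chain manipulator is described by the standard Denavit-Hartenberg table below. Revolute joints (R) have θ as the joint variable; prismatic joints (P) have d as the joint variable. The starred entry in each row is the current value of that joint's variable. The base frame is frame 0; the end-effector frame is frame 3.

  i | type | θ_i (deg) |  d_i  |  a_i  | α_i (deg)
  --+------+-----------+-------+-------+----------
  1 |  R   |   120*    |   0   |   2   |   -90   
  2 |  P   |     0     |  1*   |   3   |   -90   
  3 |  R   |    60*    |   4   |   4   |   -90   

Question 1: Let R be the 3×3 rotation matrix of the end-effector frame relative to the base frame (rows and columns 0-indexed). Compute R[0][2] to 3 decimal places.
End-effector z-axis (col 2 of R) = (0.8660,-0.5000,-0.0000)
R[0][2] = 0.8660

0.866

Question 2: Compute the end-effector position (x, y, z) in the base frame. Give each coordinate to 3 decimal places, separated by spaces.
-1.366 7.294 -4.000

after link 1: o_1 = (-1.0000, 1.7321, 0.0000)
after link 2: o_2 = (-3.3660, 3.8301, 0.0000)
after link 3: o_3 = (-1.3660, 7.2942, -4.0000)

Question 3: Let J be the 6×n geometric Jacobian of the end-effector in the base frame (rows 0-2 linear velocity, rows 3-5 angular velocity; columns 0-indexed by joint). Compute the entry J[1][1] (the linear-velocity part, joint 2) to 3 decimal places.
-0.500

prismatic axis z_1 = (-0.8660,-0.5000,0.0000)
J_v[:, 1] = z_1; J_ω[:, 1] = (0,0,0)
entry J[1][1] = -0.5000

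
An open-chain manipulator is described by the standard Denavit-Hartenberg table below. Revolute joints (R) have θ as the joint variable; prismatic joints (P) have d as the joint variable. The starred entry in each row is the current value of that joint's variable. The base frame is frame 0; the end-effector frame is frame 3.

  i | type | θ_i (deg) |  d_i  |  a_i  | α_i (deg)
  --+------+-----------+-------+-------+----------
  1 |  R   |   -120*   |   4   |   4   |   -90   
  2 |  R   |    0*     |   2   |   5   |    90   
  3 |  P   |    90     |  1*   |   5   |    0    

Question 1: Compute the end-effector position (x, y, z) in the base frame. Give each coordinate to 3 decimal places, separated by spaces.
after link 1: o_1 = (-2.0000, -3.4641, 4.0000)
after link 2: o_2 = (-2.7679, -8.7942, 4.0000)
after link 3: o_3 = (1.5622, -11.2942, 5.0000)

1.562 -11.294 5.000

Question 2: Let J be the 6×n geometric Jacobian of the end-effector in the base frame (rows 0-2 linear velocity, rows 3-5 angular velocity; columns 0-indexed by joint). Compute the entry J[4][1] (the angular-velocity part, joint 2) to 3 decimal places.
axis z_1 = (0.8660,-0.5000,0.0000); lever o_n−o_1 = (3.5622,-7.8301,1.0000)
cross product → J_v[:, 1] = (-0.5000,-0.8660,-5.0000)
J_ω[:, 1] = z_1
entry J[4][1] = -0.5000

-0.500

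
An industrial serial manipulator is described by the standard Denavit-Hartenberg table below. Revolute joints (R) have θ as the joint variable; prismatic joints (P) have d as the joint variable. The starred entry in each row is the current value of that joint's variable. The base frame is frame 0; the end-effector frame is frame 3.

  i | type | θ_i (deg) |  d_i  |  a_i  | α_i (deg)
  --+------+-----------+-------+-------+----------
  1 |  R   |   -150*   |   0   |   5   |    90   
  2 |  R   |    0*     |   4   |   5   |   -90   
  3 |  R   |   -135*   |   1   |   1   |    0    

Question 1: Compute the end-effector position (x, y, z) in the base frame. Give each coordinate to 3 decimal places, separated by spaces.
after link 1: o_1 = (-4.3301, -2.5000, 0.0000)
after link 2: o_2 = (-10.6603, -1.5359, 0.0000)
after link 3: o_3 = (-10.4014, -0.5700, 1.0000)

-10.401 -0.570 1.000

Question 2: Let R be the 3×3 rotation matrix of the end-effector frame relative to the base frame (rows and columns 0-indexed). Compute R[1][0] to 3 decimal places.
End-effector x-axis (col 0 of R) = (0.2588,0.9659,0.0000)
R[1][0] = 0.9659

0.966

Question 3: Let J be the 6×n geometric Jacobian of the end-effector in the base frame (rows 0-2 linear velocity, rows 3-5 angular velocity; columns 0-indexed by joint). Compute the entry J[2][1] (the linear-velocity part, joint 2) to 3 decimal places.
4.293

axis z_1 = (-0.5000,0.8660,0.0000); lever o_n−o_1 = (-6.0713,1.9300,1.0000)
cross product → J_v[:, 1] = (0.8660,0.5000,4.2929)
J_ω[:, 1] = z_1
entry J[2][1] = 4.2929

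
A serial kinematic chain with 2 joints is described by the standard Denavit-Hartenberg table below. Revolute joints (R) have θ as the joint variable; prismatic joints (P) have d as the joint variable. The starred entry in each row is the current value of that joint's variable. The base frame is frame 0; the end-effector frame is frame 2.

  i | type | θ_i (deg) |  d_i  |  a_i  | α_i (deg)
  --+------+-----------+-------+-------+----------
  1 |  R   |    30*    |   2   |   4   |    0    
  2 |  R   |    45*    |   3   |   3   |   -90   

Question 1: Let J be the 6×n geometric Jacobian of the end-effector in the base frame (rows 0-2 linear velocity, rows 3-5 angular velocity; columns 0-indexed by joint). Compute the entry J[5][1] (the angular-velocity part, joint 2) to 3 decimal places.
axis z_1 = (0.0000,0.0000,1.0000); lever o_n−o_1 = (0.7765,2.8978,3.0000)
cross product → J_v[:, 1] = (-2.8978,0.7765,0.0000)
J_ω[:, 1] = z_1
entry J[5][1] = 1.0000

1.000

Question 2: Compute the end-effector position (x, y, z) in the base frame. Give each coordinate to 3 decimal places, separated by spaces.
after link 1: o_1 = (3.4641, 2.0000, 2.0000)
after link 2: o_2 = (4.2406, 4.8978, 5.0000)

4.241 4.898 5.000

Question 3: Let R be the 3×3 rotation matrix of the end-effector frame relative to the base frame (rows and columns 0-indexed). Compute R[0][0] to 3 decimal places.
0.259

End-effector x-axis (col 0 of R) = (0.2588,0.9659,0.0000)
R[0][0] = 0.2588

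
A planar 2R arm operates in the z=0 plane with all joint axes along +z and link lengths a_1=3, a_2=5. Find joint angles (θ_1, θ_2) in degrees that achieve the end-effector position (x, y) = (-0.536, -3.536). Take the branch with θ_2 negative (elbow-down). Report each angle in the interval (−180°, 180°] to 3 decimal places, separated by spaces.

cos θ_2 = (12.7906−3²−5²)/(2·3·5) = -0.7070; θ_2 = -134.9897° (elbow-down)
β = atan2(-3.5360,-0.5360) = -98.6195°; ψ = atan2(-3.5362,-0.5349) = -98.6017°
θ_1 = β − ψ = -0.0178°

-0.018 -134.990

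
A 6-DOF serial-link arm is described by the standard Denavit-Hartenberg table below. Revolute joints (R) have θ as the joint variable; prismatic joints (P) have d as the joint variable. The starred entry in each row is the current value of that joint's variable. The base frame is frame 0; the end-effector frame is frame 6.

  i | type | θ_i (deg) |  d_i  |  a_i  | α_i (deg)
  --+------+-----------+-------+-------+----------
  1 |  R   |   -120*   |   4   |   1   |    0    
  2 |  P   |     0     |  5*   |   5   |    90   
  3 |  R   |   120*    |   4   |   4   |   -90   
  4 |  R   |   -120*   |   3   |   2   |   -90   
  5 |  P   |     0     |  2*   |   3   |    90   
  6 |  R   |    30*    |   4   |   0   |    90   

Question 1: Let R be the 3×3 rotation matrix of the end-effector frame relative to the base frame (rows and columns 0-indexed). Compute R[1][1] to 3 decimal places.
0.750

End-effector y-axis (col 1 of R) = (0.4330,0.7500,-0.5000)
R[1][1] = 0.7500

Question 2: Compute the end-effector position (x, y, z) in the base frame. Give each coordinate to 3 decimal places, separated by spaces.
after link 1: o_1 = (-0.5000, -0.8660, 4.0000)
after link 2: o_2 = (-3.0000, -5.1962, 9.0000)
after link 3: o_3 = (-5.4641, -1.4641, 12.4641)
after link 4: o_4 = (-5.9151, 1.2189, 10.0981)
after link 5: o_5 = (-8.9731, 3.1184, 10.2990)
after link 6: o_6 = (-7.2410, 6.1184, 8.2990)

-7.241 6.118 8.299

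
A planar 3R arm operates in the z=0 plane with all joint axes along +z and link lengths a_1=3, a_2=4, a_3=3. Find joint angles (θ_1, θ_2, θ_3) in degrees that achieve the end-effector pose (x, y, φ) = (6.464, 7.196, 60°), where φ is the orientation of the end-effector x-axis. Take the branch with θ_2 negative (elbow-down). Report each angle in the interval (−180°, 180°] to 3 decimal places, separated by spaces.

wrist centre = target − a_3·(cos φ, sin φ) = (4.9640, 4.5979)
cos θ_2 = (45.7822−3²−4²)/(2·3·4) = 0.8659; θ_2 = -30.0115° (elbow-down)
β = atan2(4.5979,4.9640) = 42.8075°; ψ = atan2(-2.0007,6.4637) = -17.1988°
θ_1 = β − ψ = 60.0063°
θ_3 = φ − θ_1 − θ_2 = 30.0052° (wrapped to (-180°,180°])

60.006 -30.012 30.005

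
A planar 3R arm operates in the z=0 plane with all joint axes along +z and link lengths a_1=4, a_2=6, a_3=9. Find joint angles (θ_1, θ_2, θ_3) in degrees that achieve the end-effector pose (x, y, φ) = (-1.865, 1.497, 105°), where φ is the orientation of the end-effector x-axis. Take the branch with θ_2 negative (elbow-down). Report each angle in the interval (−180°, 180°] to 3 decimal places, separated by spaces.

wrist centre = target − a_3·(cos φ, sin φ) = (0.4644, -7.1963)
cos θ_2 = (52.0028−4²−6²)/(2·4·6) = 0.0001; θ_2 = -89.9966° (elbow-down)
β = atan2(-7.1963,0.4644) = -86.3079°; ψ = atan2(-6.0000,4.0004) = -56.3076°
θ_1 = β − ψ = -30.0003°
θ_3 = φ − θ_1 − θ_2 = -135.0031° (wrapped to (-180°,180°])

-30.000 -89.997 -135.003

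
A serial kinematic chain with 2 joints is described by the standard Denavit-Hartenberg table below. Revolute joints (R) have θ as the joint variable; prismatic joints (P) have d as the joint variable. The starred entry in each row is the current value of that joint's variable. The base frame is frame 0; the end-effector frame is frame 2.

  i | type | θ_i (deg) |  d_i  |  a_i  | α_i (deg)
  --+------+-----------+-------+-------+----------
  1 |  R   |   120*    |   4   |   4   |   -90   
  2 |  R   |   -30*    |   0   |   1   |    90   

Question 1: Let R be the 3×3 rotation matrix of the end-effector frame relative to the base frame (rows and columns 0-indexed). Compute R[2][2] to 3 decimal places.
End-effector z-axis (col 2 of R) = (0.2500,-0.4330,0.8660)
R[2][2] = 0.8660

0.866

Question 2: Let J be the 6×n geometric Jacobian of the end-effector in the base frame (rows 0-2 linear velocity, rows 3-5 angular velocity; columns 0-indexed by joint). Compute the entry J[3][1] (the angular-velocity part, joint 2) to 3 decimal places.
-0.866

axis z_1 = (-0.8660,-0.5000,0.0000); lever o_n−o_1 = (-0.4330,0.7500,0.5000)
cross product → J_v[:, 1] = (-0.2500,0.4330,-0.8660)
J_ω[:, 1] = z_1
entry J[3][1] = -0.8660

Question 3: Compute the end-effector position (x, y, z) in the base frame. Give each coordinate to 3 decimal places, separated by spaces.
after link 1: o_1 = (-2.0000, 3.4641, 4.0000)
after link 2: o_2 = (-2.4330, 4.2141, 4.5000)

-2.433 4.214 4.500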